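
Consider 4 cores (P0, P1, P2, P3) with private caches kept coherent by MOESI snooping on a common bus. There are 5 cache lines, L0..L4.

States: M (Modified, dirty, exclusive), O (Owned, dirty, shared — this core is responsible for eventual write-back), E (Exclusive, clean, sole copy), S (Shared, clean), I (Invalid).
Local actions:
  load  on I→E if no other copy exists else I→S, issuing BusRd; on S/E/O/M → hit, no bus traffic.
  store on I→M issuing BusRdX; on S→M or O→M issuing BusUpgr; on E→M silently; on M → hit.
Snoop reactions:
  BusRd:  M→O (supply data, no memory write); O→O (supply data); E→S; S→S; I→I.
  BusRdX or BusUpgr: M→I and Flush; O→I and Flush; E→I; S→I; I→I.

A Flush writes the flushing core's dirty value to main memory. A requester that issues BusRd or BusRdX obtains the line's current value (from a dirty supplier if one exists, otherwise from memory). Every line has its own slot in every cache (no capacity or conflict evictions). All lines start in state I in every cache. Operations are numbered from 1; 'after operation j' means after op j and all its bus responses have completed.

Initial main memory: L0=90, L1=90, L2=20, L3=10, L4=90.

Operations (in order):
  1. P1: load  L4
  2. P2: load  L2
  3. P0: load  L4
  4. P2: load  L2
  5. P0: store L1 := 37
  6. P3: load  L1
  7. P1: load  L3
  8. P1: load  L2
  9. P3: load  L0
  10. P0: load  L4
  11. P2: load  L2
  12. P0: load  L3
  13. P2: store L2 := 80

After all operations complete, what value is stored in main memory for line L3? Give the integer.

memory[L3] = 10

  op1 P1: load  L4 → I/E/I/I on L4; bus BusRd; mem=90
  op2 P2: load  L2 → I/I/E/I on L2; bus BusRd; mem=20
  op3 P0: load  L4 → S/S/I/I on L4; bus BusRd; mem=90
  op4 P2: load  L2 → I/I/E/I on L2; bus (none); mem=20
  op5 P0: store L1 := 37 → M/I/I/I on L1; bus BusRdX; mem=90
  op6 P3: load  L1 → O/I/I/S on L1; bus BusRd; mem=90
  op7 P1: load  L3 → I/E/I/I on L3; bus BusRd; mem=10
  op8 P1: load  L2 → I/S/S/I on L2; bus BusRd; mem=20
  op9 P3: load  L0 → I/I/I/E on L0; bus BusRd; mem=90
  op10 P0: load  L4 → S/S/I/I on L4; bus (none); mem=90
  op11 P2: load  L2 → I/S/S/I on L2; bus (none); mem=20
  op12 P0: load  L3 → S/S/I/I on L3; bus BusRd; mem=10
  op13 P2: store L2 := 80 → I/I/M/I on L2; bus BusUpgr; mem=20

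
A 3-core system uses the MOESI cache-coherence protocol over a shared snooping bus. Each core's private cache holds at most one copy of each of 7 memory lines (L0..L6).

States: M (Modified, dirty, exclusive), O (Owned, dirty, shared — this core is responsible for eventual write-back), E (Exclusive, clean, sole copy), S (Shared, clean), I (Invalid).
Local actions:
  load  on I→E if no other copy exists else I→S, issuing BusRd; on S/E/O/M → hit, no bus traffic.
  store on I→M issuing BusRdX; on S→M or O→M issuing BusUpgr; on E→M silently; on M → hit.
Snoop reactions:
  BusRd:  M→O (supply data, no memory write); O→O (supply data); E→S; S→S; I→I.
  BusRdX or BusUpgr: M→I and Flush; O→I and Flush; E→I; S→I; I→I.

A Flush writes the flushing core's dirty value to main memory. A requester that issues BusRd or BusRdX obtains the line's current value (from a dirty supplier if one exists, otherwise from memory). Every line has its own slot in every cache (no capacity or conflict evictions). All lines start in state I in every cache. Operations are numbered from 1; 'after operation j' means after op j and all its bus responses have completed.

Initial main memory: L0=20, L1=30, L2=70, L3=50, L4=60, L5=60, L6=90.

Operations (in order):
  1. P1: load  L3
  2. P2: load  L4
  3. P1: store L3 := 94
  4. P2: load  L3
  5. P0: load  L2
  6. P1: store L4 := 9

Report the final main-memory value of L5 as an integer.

step 1: P1: load  L3  ⟶  IEI  (L3)  txn=BusRd  M[L3]=50
step 2: P2: load  L4  ⟶  IIE  (L4)  txn=BusRd  M[L4]=60
step 3: P1: store L3 := 94  ⟶  IMI  (L3)  txn=∅  M[L3]=50
step 4: P2: load  L3  ⟶  IOS  (L3)  txn=BusRd  M[L3]=50
step 5: P0: load  L2  ⟶  EII  (L2)  txn=BusRd  M[L2]=70
step 6: P1: store L4 := 9  ⟶  IMI  (L4)  txn=BusRdX  M[L4]=60

memory[L5] = 60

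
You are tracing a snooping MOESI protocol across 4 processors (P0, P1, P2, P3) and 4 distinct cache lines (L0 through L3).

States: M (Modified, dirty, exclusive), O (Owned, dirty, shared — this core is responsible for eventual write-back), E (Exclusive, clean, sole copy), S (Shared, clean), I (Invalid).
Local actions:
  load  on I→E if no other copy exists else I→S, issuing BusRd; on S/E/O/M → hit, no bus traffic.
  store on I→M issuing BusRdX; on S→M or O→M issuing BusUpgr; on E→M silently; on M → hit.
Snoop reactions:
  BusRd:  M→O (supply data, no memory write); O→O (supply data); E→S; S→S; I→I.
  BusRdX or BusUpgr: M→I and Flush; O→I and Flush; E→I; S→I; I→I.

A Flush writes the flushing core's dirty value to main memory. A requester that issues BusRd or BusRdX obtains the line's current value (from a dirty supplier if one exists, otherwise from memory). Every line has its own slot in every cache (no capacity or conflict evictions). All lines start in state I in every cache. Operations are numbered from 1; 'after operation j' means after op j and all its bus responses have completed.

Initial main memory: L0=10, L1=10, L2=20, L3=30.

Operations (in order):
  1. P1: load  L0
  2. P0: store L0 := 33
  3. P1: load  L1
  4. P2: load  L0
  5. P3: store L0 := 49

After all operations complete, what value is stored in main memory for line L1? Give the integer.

memory[L1] = 10

1. P1: load  L0  bus=[BusRd]  L0: P0=I P1=E P2=I P3=I  mem[L0]=10
2. P0: store L0 := 33  bus=[BusRdX]  L0: P0=M P1=I P2=I P3=I  mem[L0]=10
3. P1: load  L1  bus=[BusRd]  L1: P0=I P1=E P2=I P3=I  mem[L1]=10
4. P2: load  L0  bus=[BusRd]  L0: P0=O P1=I P2=S P3=I  mem[L0]=10
5. P3: store L0 := 49  bus=[BusRdX,Flush]  L0: P0=I P1=I P2=I P3=M  mem[L0]=33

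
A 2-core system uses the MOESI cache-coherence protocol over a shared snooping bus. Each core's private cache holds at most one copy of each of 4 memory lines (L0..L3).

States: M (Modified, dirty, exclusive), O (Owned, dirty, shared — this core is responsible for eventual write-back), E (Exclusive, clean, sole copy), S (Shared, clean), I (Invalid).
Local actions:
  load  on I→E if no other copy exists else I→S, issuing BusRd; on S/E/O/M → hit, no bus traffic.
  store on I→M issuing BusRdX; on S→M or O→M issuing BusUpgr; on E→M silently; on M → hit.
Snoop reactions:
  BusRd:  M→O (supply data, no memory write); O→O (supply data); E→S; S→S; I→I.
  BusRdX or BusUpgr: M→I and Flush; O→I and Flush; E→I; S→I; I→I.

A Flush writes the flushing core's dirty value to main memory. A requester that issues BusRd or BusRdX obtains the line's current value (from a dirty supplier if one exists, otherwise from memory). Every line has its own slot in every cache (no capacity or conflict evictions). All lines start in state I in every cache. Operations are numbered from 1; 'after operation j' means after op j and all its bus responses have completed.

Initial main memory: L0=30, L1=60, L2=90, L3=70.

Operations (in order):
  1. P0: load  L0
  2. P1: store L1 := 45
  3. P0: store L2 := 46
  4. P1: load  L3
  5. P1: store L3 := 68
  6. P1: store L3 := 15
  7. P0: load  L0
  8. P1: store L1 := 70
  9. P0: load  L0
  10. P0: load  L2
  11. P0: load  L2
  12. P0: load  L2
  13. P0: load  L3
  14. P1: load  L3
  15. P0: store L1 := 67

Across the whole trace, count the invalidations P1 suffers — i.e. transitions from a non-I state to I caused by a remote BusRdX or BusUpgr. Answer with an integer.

invalidations = 1

  op1 P0: load  L0 → E/I on L0; bus BusRd; mem=30
  op2 P1: store L1 := 45 → I/M on L1; bus BusRdX; mem=60
  op3 P0: store L2 := 46 → M/I on L2; bus BusRdX; mem=90
  op4 P1: load  L3 → I/E on L3; bus BusRd; mem=70
  op5 P1: store L3 := 68 → I/M on L3; bus (none); mem=70
  op6 P1: store L3 := 15 → I/M on L3; bus (none); mem=70
  op7 P0: load  L0 → E/I on L0; bus (none); mem=30
  op8 P1: store L1 := 70 → I/M on L1; bus (none); mem=60
  op9 P0: load  L0 → E/I on L0; bus (none); mem=30
  op10 P0: load  L2 → M/I on L2; bus (none); mem=90
  op11 P0: load  L2 → M/I on L2; bus (none); mem=90
  op12 P0: load  L2 → M/I on L2; bus (none); mem=90
  op13 P0: load  L3 → S/O on L3; bus BusRd; mem=70
  op14 P1: load  L3 → S/O on L3; bus (none); mem=70
  op15 P0: store L1 := 67 → M/I on L1; bus BusRdX Flush; mem=70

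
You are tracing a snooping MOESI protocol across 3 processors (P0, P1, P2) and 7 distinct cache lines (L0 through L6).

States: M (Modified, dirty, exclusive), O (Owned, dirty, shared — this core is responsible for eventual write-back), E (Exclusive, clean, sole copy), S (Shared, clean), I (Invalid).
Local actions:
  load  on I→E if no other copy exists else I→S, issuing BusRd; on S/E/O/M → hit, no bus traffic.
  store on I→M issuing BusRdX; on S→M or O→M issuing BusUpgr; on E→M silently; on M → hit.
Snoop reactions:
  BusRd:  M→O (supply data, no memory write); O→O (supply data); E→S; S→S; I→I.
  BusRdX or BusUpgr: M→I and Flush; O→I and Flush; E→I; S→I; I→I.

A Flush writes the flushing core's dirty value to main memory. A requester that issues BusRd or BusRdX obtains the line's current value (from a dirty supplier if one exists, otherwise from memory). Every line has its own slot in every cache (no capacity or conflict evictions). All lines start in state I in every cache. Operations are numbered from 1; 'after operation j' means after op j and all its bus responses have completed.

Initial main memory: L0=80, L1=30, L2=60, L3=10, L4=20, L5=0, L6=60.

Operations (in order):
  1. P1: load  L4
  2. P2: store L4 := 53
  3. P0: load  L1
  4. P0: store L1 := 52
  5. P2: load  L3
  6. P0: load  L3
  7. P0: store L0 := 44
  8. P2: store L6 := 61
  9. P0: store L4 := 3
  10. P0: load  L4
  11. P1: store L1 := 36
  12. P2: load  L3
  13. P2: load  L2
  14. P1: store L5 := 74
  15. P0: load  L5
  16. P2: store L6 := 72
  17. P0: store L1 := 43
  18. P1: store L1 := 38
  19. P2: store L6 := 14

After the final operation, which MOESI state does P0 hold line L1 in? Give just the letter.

1. P1: load  L4  bus=[BusRd]  L4: P0=I P1=E P2=I  mem[L4]=20
2. P2: store L4 := 53  bus=[BusRdX]  L4: P0=I P1=I P2=M  mem[L4]=20
3. P0: load  L1  bus=[BusRd]  L1: P0=E P1=I P2=I  mem[L1]=30
4. P0: store L1 := 52  bus=[-]  L1: P0=M P1=I P2=I  mem[L1]=30
5. P2: load  L3  bus=[BusRd]  L3: P0=I P1=I P2=E  mem[L3]=10
6. P0: load  L3  bus=[BusRd]  L3: P0=S P1=I P2=S  mem[L3]=10
7. P0: store L0 := 44  bus=[BusRdX]  L0: P0=M P1=I P2=I  mem[L0]=80
8. P2: store L6 := 61  bus=[BusRdX]  L6: P0=I P1=I P2=M  mem[L6]=60
9. P0: store L4 := 3  bus=[BusRdX,Flush]  L4: P0=M P1=I P2=I  mem[L4]=53
10. P0: load  L4  bus=[-]  L4: P0=M P1=I P2=I  mem[L4]=53
11. P1: store L1 := 36  bus=[BusRdX,Flush]  L1: P0=I P1=M P2=I  mem[L1]=52
12. P2: load  L3  bus=[-]  L3: P0=S P1=I P2=S  mem[L3]=10
13. P2: load  L2  bus=[BusRd]  L2: P0=I P1=I P2=E  mem[L2]=60
14. P1: store L5 := 74  bus=[BusRdX]  L5: P0=I P1=M P2=I  mem[L5]=0
15. P0: load  L5  bus=[BusRd]  L5: P0=S P1=O P2=I  mem[L5]=0
16. P2: store L6 := 72  bus=[-]  L6: P0=I P1=I P2=M  mem[L6]=60
17. P0: store L1 := 43  bus=[BusRdX,Flush]  L1: P0=M P1=I P2=I  mem[L1]=36
18. P1: store L1 := 38  bus=[BusRdX,Flush]  L1: P0=I P1=M P2=I  mem[L1]=43
19. P2: store L6 := 14  bus=[-]  L6: P0=I P1=I P2=M  mem[L6]=60

state = I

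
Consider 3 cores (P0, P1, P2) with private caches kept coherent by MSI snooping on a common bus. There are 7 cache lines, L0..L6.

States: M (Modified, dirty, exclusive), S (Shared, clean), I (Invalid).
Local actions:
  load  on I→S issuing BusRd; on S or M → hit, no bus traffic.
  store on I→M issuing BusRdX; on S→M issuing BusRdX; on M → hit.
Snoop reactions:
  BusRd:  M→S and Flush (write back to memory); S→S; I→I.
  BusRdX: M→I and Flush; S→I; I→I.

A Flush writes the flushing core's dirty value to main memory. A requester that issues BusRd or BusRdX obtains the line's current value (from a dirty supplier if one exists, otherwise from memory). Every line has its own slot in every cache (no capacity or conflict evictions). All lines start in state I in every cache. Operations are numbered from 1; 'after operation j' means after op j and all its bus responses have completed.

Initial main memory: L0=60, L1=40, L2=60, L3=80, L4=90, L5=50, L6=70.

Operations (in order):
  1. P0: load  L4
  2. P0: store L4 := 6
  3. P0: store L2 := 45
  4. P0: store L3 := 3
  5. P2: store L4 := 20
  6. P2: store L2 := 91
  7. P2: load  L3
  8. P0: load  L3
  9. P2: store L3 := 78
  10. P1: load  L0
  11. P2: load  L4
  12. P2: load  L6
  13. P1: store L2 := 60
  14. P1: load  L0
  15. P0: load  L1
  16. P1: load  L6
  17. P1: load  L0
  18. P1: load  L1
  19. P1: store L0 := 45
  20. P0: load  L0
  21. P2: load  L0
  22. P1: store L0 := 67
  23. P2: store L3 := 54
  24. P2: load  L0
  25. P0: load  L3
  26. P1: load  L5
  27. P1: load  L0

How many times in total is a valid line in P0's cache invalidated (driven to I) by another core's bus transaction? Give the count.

invalidations = 4

  op1 P0: load  L4 → S/I/I on L4; bus BusRd; mem=90
  op2 P0: store L4 := 6 → M/I/I on L4; bus BusRdX; mem=90
  op3 P0: store L2 := 45 → M/I/I on L2; bus BusRdX; mem=60
  op4 P0: store L3 := 3 → M/I/I on L3; bus BusRdX; mem=80
  op5 P2: store L4 := 20 → I/I/M on L4; bus BusRdX Flush; mem=6
  op6 P2: store L2 := 91 → I/I/M on L2; bus BusRdX Flush; mem=45
  op7 P2: load  L3 → S/I/S on L3; bus BusRd Flush; mem=3
  op8 P0: load  L3 → S/I/S on L3; bus (none); mem=3
  op9 P2: store L3 := 78 → I/I/M on L3; bus BusRdX; mem=3
  op10 P1: load  L0 → I/S/I on L0; bus BusRd; mem=60
  op11 P2: load  L4 → I/I/M on L4; bus (none); mem=6
  op12 P2: load  L6 → I/I/S on L6; bus BusRd; mem=70
  op13 P1: store L2 := 60 → I/M/I on L2; bus BusRdX Flush; mem=91
  op14 P1: load  L0 → I/S/I on L0; bus (none); mem=60
  op15 P0: load  L1 → S/I/I on L1; bus BusRd; mem=40
  op16 P1: load  L6 → I/S/S on L6; bus BusRd; mem=70
  op17 P1: load  L0 → I/S/I on L0; bus (none); mem=60
  op18 P1: load  L1 → S/S/I on L1; bus BusRd; mem=40
  op19 P1: store L0 := 45 → I/M/I on L0; bus BusRdX; mem=60
  op20 P0: load  L0 → S/S/I on L0; bus BusRd Flush; mem=45
  op21 P2: load  L0 → S/S/S on L0; bus BusRd; mem=45
  op22 P1: store L0 := 67 → I/M/I on L0; bus BusRdX; mem=45
  op23 P2: store L3 := 54 → I/I/M on L3; bus (none); mem=3
  op24 P2: load  L0 → I/S/S on L0; bus BusRd Flush; mem=67
  op25 P0: load  L3 → S/I/S on L3; bus BusRd Flush; mem=54
  op26 P1: load  L5 → I/S/I on L5; bus BusRd; mem=50
  op27 P1: load  L0 → I/S/S on L0; bus (none); mem=67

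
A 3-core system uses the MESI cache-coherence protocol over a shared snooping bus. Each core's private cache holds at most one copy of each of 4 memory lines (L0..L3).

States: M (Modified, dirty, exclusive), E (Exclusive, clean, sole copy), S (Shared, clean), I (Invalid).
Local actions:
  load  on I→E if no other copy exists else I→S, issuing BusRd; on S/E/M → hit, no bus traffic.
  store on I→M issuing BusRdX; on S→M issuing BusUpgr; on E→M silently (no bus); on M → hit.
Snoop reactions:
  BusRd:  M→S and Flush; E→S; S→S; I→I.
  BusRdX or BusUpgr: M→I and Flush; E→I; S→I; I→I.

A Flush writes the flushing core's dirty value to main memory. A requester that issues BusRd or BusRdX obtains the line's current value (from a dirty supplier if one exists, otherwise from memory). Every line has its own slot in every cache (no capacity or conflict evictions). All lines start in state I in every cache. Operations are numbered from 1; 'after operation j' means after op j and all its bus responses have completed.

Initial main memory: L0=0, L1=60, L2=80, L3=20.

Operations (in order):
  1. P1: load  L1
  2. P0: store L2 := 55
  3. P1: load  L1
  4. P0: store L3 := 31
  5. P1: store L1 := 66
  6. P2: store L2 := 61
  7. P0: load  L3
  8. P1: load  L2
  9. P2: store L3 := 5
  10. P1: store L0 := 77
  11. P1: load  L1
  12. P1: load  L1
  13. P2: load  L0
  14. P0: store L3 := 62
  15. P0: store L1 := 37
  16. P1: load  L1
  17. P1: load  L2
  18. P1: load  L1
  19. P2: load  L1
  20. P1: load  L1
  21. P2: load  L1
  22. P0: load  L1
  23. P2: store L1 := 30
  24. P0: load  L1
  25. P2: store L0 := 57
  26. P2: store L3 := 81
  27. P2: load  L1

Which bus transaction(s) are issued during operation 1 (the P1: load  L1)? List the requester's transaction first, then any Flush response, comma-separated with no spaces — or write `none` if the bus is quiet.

  op1 P1: load  L1 → I/E/I on L1; bus BusRd; mem=60
  op2 P0: store L2 := 55 → M/I/I on L2; bus BusRdX; mem=80
  op3 P1: load  L1 → I/E/I on L1; bus (none); mem=60
  op4 P0: store L3 := 31 → M/I/I on L3; bus BusRdX; mem=20
  op5 P1: store L1 := 66 → I/M/I on L1; bus (none); mem=60
  op6 P2: store L2 := 61 → I/I/M on L2; bus BusRdX Flush; mem=55
  op7 P0: load  L3 → M/I/I on L3; bus (none); mem=20
  op8 P1: load  L2 → I/S/S on L2; bus BusRd Flush; mem=61
  op9 P2: store L3 := 5 → I/I/M on L3; bus BusRdX Flush; mem=31
  op10 P1: store L0 := 77 → I/M/I on L0; bus BusRdX; mem=0
  op11 P1: load  L1 → I/M/I on L1; bus (none); mem=60
  op12 P1: load  L1 → I/M/I on L1; bus (none); mem=60
  op13 P2: load  L0 → I/S/S on L0; bus BusRd Flush; mem=77
  op14 P0: store L3 := 62 → M/I/I on L3; bus BusRdX Flush; mem=5
  op15 P0: store L1 := 37 → M/I/I on L1; bus BusRdX Flush; mem=66
  op16 P1: load  L1 → S/S/I on L1; bus BusRd Flush; mem=37
  op17 P1: load  L2 → I/S/S on L2; bus (none); mem=61
  op18 P1: load  L1 → S/S/I on L1; bus (none); mem=37
  op19 P2: load  L1 → S/S/S on L1; bus BusRd; mem=37
  op20 P1: load  L1 → S/S/S on L1; bus (none); mem=37
  op21 P2: load  L1 → S/S/S on L1; bus (none); mem=37
  op22 P0: load  L1 → S/S/S on L1; bus (none); mem=37
  op23 P2: store L1 := 30 → I/I/M on L1; bus BusUpgr; mem=37
  op24 P0: load  L1 → S/I/S on L1; bus BusRd Flush; mem=30
  op25 P2: store L0 := 57 → I/I/M on L0; bus BusUpgr; mem=77
  op26 P2: store L3 := 81 → I/I/M on L3; bus BusRdX Flush; mem=62
  op27 P2: load  L1 → S/I/S on L1; bus (none); mem=30

bus = BusRd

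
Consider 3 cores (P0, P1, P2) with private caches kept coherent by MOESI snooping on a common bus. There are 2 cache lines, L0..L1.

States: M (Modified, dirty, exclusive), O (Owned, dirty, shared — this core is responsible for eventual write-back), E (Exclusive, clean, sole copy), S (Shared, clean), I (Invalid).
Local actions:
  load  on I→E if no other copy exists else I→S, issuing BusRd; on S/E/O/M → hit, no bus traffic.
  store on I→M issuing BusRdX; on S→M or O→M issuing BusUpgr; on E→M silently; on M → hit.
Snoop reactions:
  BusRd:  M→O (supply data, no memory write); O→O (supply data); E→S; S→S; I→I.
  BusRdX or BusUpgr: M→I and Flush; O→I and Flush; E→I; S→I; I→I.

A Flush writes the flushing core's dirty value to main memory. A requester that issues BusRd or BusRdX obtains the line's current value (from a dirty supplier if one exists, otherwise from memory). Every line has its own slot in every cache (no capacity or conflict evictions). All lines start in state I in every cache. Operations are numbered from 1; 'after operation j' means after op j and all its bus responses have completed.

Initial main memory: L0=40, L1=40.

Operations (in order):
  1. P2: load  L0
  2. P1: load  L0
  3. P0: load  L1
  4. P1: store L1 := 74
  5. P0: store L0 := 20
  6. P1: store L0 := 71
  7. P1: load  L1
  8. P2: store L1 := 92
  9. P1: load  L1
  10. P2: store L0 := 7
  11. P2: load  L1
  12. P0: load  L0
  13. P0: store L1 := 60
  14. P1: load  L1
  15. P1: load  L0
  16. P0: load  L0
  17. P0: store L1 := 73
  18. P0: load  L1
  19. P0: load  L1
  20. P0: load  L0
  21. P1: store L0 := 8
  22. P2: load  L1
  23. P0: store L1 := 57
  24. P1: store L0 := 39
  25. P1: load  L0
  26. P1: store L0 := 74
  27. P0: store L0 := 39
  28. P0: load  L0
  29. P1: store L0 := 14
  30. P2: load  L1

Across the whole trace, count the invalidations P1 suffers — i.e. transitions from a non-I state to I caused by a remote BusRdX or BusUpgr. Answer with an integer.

invalidations = 6

1. P2: load  L0  bus=[BusRd]  L0: P0=I P1=I P2=E  mem[L0]=40
2. P1: load  L0  bus=[BusRd]  L0: P0=I P1=S P2=S  mem[L0]=40
3. P0: load  L1  bus=[BusRd]  L1: P0=E P1=I P2=I  mem[L1]=40
4. P1: store L1 := 74  bus=[BusRdX]  L1: P0=I P1=M P2=I  mem[L1]=40
5. P0: store L0 := 20  bus=[BusRdX]  L0: P0=M P1=I P2=I  mem[L0]=40
6. P1: store L0 := 71  bus=[BusRdX,Flush]  L0: P0=I P1=M P2=I  mem[L0]=20
7. P1: load  L1  bus=[-]  L1: P0=I P1=M P2=I  mem[L1]=40
8. P2: store L1 := 92  bus=[BusRdX,Flush]  L1: P0=I P1=I P2=M  mem[L1]=74
9. P1: load  L1  bus=[BusRd]  L1: P0=I P1=S P2=O  mem[L1]=74
10. P2: store L0 := 7  bus=[BusRdX,Flush]  L0: P0=I P1=I P2=M  mem[L0]=71
11. P2: load  L1  bus=[-]  L1: P0=I P1=S P2=O  mem[L1]=74
12. P0: load  L0  bus=[BusRd]  L0: P0=S P1=I P2=O  mem[L0]=71
13. P0: store L1 := 60  bus=[BusRdX,Flush]  L1: P0=M P1=I P2=I  mem[L1]=92
14. P1: load  L1  bus=[BusRd]  L1: P0=O P1=S P2=I  mem[L1]=92
15. P1: load  L0  bus=[BusRd]  L0: P0=S P1=S P2=O  mem[L0]=71
16. P0: load  L0  bus=[-]  L0: P0=S P1=S P2=O  mem[L0]=71
17. P0: store L1 := 73  bus=[BusUpgr]  L1: P0=M P1=I P2=I  mem[L1]=92
18. P0: load  L1  bus=[-]  L1: P0=M P1=I P2=I  mem[L1]=92
19. P0: load  L1  bus=[-]  L1: P0=M P1=I P2=I  mem[L1]=92
20. P0: load  L0  bus=[-]  L0: P0=S P1=S P2=O  mem[L0]=71
21. P1: store L0 := 8  bus=[BusUpgr,Flush]  L0: P0=I P1=M P2=I  mem[L0]=7
22. P2: load  L1  bus=[BusRd]  L1: P0=O P1=I P2=S  mem[L1]=92
23. P0: store L1 := 57  bus=[BusUpgr]  L1: P0=M P1=I P2=I  mem[L1]=92
24. P1: store L0 := 39  bus=[-]  L0: P0=I P1=M P2=I  mem[L0]=7
25. P1: load  L0  bus=[-]  L0: P0=I P1=M P2=I  mem[L0]=7
26. P1: store L0 := 74  bus=[-]  L0: P0=I P1=M P2=I  mem[L0]=7
27. P0: store L0 := 39  bus=[BusRdX,Flush]  L0: P0=M P1=I P2=I  mem[L0]=74
28. P0: load  L0  bus=[-]  L0: P0=M P1=I P2=I  mem[L0]=74
29. P1: store L0 := 14  bus=[BusRdX,Flush]  L0: P0=I P1=M P2=I  mem[L0]=39
30. P2: load  L1  bus=[BusRd]  L1: P0=O P1=I P2=S  mem[L1]=92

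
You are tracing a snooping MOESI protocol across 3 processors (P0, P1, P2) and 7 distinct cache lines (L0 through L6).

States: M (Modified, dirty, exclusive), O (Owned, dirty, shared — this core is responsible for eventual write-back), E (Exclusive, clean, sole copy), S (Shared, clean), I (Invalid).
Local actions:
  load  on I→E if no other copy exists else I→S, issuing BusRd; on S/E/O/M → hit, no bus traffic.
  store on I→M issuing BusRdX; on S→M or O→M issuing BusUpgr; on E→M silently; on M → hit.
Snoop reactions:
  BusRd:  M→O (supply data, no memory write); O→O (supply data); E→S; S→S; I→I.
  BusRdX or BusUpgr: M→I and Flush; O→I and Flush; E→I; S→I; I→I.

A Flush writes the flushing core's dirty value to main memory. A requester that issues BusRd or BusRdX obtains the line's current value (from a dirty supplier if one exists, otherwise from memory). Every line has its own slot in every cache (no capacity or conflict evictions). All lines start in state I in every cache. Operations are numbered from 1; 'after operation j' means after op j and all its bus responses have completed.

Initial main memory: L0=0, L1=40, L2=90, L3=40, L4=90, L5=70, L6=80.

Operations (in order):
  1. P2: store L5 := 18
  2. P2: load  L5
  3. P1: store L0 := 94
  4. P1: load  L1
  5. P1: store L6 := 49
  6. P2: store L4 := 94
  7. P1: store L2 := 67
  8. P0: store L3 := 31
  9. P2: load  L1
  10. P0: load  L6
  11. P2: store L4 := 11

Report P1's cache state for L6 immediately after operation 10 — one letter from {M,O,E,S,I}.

state = O

[1] P2: store L5 := 18 | P0:I, P1:I, P2:M(18) | bus: BusRdX
[2] P2: load  L5 | P0:I, P1:I, P2:M(18) | bus: none
[3] P1: store L0 := 94 | P0:I, P1:M(94), P2:I | bus: BusRdX
[4] P1: load  L1 | P0:I, P1:E(40), P2:I | bus: BusRd
[5] P1: store L6 := 49 | P0:I, P1:M(49), P2:I | bus: BusRdX
[6] P2: store L4 := 94 | P0:I, P1:I, P2:M(94) | bus: BusRdX
[7] P1: store L2 := 67 | P0:I, P1:M(67), P2:I | bus: BusRdX
[8] P0: store L3 := 31 | P0:M(31), P1:I, P2:I | bus: BusRdX
[9] P2: load  L1 | P0:I, P1:S(40), P2:S(40) | bus: BusRd
[10] P0: load  L6 | P0:S(49), P1:O(49), P2:I | bus: BusRd
[11] P2: store L4 := 11 | P0:I, P1:I, P2:M(11) | bus: none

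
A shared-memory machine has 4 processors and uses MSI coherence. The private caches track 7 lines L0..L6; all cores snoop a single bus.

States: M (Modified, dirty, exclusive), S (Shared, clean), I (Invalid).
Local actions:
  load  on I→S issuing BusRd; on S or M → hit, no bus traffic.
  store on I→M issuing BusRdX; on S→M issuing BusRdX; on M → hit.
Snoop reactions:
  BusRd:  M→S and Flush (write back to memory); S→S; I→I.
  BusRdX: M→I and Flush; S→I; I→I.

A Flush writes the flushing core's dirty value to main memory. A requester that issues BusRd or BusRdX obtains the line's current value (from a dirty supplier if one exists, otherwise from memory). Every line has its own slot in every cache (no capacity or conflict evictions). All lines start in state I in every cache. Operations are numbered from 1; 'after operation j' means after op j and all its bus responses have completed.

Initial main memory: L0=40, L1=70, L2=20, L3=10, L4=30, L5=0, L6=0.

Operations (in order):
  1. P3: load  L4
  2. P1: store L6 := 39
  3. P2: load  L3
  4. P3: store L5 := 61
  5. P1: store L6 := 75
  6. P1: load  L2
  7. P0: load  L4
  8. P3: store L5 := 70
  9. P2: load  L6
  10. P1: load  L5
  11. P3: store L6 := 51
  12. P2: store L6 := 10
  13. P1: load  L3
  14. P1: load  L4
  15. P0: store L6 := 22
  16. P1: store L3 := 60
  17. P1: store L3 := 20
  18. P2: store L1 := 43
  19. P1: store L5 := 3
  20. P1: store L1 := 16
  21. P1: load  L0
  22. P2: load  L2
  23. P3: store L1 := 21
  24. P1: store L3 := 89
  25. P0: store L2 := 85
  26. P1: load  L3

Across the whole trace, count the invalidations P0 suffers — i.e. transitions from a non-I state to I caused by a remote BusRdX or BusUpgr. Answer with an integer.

1. P3: load  L4  bus=[BusRd]  L4: P0=I P1=I P2=I P3=S  mem[L4]=30
2. P1: store L6 := 39  bus=[BusRdX]  L6: P0=I P1=M P2=I P3=I  mem[L6]=0
3. P2: load  L3  bus=[BusRd]  L3: P0=I P1=I P2=S P3=I  mem[L3]=10
4. P3: store L5 := 61  bus=[BusRdX]  L5: P0=I P1=I P2=I P3=M  mem[L5]=0
5. P1: store L6 := 75  bus=[-]  L6: P0=I P1=M P2=I P3=I  mem[L6]=0
6. P1: load  L2  bus=[BusRd]  L2: P0=I P1=S P2=I P3=I  mem[L2]=20
7. P0: load  L4  bus=[BusRd]  L4: P0=S P1=I P2=I P3=S  mem[L4]=30
8. P3: store L5 := 70  bus=[-]  L5: P0=I P1=I P2=I P3=M  mem[L5]=0
9. P2: load  L6  bus=[BusRd,Flush]  L6: P0=I P1=S P2=S P3=I  mem[L6]=75
10. P1: load  L5  bus=[BusRd,Flush]  L5: P0=I P1=S P2=I P3=S  mem[L5]=70
11. P3: store L6 := 51  bus=[BusRdX]  L6: P0=I P1=I P2=I P3=M  mem[L6]=75
12. P2: store L6 := 10  bus=[BusRdX,Flush]  L6: P0=I P1=I P2=M P3=I  mem[L6]=51
13. P1: load  L3  bus=[BusRd]  L3: P0=I P1=S P2=S P3=I  mem[L3]=10
14. P1: load  L4  bus=[BusRd]  L4: P0=S P1=S P2=I P3=S  mem[L4]=30
15. P0: store L6 := 22  bus=[BusRdX,Flush]  L6: P0=M P1=I P2=I P3=I  mem[L6]=10
16. P1: store L3 := 60  bus=[BusRdX]  L3: P0=I P1=M P2=I P3=I  mem[L3]=10
17. P1: store L3 := 20  bus=[-]  L3: P0=I P1=M P2=I P3=I  mem[L3]=10
18. P2: store L1 := 43  bus=[BusRdX]  L1: P0=I P1=I P2=M P3=I  mem[L1]=70
19. P1: store L5 := 3  bus=[BusRdX]  L5: P0=I P1=M P2=I P3=I  mem[L5]=70
20. P1: store L1 := 16  bus=[BusRdX,Flush]  L1: P0=I P1=M P2=I P3=I  mem[L1]=43
21. P1: load  L0  bus=[BusRd]  L0: P0=I P1=S P2=I P3=I  mem[L0]=40
22. P2: load  L2  bus=[BusRd]  L2: P0=I P1=S P2=S P3=I  mem[L2]=20
23. P3: store L1 := 21  bus=[BusRdX,Flush]  L1: P0=I P1=I P2=I P3=M  mem[L1]=16
24. P1: store L3 := 89  bus=[-]  L3: P0=I P1=M P2=I P3=I  mem[L3]=10
25. P0: store L2 := 85  bus=[BusRdX]  L2: P0=M P1=I P2=I P3=I  mem[L2]=20
26. P1: load  L3  bus=[-]  L3: P0=I P1=M P2=I P3=I  mem[L3]=10

invalidations = 0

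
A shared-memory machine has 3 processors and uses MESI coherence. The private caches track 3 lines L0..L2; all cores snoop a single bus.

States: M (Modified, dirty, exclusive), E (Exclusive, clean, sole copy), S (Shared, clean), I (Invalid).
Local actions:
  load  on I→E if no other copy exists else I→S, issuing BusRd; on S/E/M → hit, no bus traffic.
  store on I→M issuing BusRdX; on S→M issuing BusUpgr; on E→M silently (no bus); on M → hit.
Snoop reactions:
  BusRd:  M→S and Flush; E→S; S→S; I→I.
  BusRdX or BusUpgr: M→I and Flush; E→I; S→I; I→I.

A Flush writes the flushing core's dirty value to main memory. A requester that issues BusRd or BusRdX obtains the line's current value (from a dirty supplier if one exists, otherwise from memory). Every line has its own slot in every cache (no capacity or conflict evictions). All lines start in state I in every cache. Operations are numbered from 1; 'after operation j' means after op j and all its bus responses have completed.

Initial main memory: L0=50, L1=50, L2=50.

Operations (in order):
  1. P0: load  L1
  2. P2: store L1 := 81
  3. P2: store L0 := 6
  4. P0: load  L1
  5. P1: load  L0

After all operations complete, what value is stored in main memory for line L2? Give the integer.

step 1: P0: load  L1  ⟶  EII  (L1)  txn=BusRd  M[L1]=50
step 2: P2: store L1 := 81  ⟶  IIM  (L1)  txn=BusRdX  M[L1]=50
step 3: P2: store L0 := 6  ⟶  IIM  (L0)  txn=BusRdX  M[L0]=50
step 4: P0: load  L1  ⟶  SIS  (L1)  txn=BusRd+Flush  M[L1]=81
step 5: P1: load  L0  ⟶  ISS  (L0)  txn=BusRd+Flush  M[L0]=6

memory[L2] = 50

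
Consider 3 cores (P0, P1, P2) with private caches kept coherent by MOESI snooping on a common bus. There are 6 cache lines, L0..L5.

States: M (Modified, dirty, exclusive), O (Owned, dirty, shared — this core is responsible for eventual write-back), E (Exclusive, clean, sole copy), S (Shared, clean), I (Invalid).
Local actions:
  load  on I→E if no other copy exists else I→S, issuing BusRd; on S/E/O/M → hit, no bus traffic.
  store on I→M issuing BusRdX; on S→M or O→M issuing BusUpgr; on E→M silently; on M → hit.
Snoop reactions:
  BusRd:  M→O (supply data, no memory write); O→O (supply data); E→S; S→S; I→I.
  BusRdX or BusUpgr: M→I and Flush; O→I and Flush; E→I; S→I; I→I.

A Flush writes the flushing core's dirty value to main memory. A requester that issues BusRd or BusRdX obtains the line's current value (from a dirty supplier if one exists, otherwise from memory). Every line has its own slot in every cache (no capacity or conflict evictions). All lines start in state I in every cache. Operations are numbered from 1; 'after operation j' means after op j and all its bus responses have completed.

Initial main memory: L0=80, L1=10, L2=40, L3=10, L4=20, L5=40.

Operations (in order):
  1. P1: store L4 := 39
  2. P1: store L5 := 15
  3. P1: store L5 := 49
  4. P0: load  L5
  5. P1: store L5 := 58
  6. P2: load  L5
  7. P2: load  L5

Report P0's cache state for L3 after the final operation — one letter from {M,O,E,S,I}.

state = I

[1] P1: store L4 := 39 | P0:I, P1:M(39), P2:I | bus: BusRdX
[2] P1: store L5 := 15 | P0:I, P1:M(15), P2:I | bus: BusRdX
[3] P1: store L5 := 49 | P0:I, P1:M(49), P2:I | bus: none
[4] P0: load  L5 | P0:S(49), P1:O(49), P2:I | bus: BusRd
[5] P1: store L5 := 58 | P0:I, P1:M(58), P2:I | bus: BusUpgr
[6] P2: load  L5 | P0:I, P1:O(58), P2:S(58) | bus: BusRd
[7] P2: load  L5 | P0:I, P1:O(58), P2:S(58) | bus: none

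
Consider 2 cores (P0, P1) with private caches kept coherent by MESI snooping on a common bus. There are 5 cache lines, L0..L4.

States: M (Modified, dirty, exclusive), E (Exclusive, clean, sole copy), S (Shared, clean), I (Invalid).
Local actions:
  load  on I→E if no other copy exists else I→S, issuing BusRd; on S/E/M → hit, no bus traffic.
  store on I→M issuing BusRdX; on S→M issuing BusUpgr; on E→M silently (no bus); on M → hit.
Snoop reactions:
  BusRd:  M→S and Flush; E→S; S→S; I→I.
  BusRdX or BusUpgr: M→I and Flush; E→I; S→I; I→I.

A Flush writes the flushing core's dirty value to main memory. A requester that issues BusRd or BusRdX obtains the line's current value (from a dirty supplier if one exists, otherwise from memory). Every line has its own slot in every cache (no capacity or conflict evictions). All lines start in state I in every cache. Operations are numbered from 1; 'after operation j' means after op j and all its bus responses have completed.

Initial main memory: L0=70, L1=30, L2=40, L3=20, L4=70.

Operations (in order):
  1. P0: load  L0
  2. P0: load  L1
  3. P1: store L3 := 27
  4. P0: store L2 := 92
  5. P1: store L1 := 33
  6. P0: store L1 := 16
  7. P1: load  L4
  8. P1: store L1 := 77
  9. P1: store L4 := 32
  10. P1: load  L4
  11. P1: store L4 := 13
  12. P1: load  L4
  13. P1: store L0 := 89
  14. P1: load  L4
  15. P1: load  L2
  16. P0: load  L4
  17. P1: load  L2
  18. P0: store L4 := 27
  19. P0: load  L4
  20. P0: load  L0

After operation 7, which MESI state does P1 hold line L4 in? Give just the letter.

state = E

  op1 P0: load  L0 → E/I on L0; bus BusRd; mem=70
  op2 P0: load  L1 → E/I on L1; bus BusRd; mem=30
  op3 P1: store L3 := 27 → I/M on L3; bus BusRdX; mem=20
  op4 P0: store L2 := 92 → M/I on L2; bus BusRdX; mem=40
  op5 P1: store L1 := 33 → I/M on L1; bus BusRdX; mem=30
  op6 P0: store L1 := 16 → M/I on L1; bus BusRdX Flush; mem=33
  op7 P1: load  L4 → I/E on L4; bus BusRd; mem=70
  op8 P1: store L1 := 77 → I/M on L1; bus BusRdX Flush; mem=16
  op9 P1: store L4 := 32 → I/M on L4; bus (none); mem=70
  op10 P1: load  L4 → I/M on L4; bus (none); mem=70
  op11 P1: store L4 := 13 → I/M on L4; bus (none); mem=70
  op12 P1: load  L4 → I/M on L4; bus (none); mem=70
  op13 P1: store L0 := 89 → I/M on L0; bus BusRdX; mem=70
  op14 P1: load  L4 → I/M on L4; bus (none); mem=70
  op15 P1: load  L2 → S/S on L2; bus BusRd Flush; mem=92
  op16 P0: load  L4 → S/S on L4; bus BusRd Flush; mem=13
  op17 P1: load  L2 → S/S on L2; bus (none); mem=92
  op18 P0: store L4 := 27 → M/I on L4; bus BusUpgr; mem=13
  op19 P0: load  L4 → M/I on L4; bus (none); mem=13
  op20 P0: load  L0 → S/S on L0; bus BusRd Flush; mem=89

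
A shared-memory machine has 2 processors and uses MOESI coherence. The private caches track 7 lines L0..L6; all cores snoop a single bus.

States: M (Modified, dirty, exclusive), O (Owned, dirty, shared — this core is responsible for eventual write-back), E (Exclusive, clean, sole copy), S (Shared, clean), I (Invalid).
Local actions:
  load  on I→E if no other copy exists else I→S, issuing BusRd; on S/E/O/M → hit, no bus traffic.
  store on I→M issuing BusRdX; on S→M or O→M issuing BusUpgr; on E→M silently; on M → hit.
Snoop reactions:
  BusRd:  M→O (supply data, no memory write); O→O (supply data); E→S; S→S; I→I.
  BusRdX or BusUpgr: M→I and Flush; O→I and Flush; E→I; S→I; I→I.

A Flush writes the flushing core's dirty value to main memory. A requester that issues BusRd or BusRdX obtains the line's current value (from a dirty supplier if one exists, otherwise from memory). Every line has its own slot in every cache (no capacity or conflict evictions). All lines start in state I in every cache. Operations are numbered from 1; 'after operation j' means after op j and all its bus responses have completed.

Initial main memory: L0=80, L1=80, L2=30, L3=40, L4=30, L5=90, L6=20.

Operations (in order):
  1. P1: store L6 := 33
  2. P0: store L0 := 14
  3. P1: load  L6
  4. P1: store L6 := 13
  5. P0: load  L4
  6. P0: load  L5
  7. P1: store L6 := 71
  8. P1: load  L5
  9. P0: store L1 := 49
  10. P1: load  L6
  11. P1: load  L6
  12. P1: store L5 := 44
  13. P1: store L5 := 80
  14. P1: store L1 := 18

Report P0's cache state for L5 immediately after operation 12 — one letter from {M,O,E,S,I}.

  op1 P1: store L6 := 33 → I/M on L6; bus BusRdX; mem=20
  op2 P0: store L0 := 14 → M/I on L0; bus BusRdX; mem=80
  op3 P1: load  L6 → I/M on L6; bus (none); mem=20
  op4 P1: store L6 := 13 → I/M on L6; bus (none); mem=20
  op5 P0: load  L4 → E/I on L4; bus BusRd; mem=30
  op6 P0: load  L5 → E/I on L5; bus BusRd; mem=90
  op7 P1: store L6 := 71 → I/M on L6; bus (none); mem=20
  op8 P1: load  L5 → S/S on L5; bus BusRd; mem=90
  op9 P0: store L1 := 49 → M/I on L1; bus BusRdX; mem=80
  op10 P1: load  L6 → I/M on L6; bus (none); mem=20
  op11 P1: load  L6 → I/M on L6; bus (none); mem=20
  op12 P1: store L5 := 44 → I/M on L5; bus BusUpgr; mem=90
  op13 P1: store L5 := 80 → I/M on L5; bus (none); mem=90
  op14 P1: store L1 := 18 → I/M on L1; bus BusRdX Flush; mem=49

state = I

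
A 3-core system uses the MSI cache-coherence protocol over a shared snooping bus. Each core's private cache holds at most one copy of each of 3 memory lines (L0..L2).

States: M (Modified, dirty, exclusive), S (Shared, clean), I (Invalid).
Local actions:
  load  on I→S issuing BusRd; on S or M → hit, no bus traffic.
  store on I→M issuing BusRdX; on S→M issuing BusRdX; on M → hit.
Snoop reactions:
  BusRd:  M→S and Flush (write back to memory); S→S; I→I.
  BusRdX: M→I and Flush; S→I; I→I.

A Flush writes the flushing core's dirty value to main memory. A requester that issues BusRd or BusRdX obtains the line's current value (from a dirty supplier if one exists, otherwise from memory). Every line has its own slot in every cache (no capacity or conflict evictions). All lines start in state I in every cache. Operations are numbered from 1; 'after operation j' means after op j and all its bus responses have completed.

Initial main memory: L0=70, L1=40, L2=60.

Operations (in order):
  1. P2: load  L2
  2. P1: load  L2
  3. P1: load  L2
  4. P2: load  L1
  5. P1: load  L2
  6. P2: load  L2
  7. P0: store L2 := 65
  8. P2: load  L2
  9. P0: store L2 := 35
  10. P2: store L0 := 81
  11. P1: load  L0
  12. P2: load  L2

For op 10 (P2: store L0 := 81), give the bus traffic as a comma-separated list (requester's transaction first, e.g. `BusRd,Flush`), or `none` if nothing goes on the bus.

bus = BusRdX

1. P2: load  L2  bus=[BusRd]  L2: P0=I P1=I P2=S  mem[L2]=60
2. P1: load  L2  bus=[BusRd]  L2: P0=I P1=S P2=S  mem[L2]=60
3. P1: load  L2  bus=[-]  L2: P0=I P1=S P2=S  mem[L2]=60
4. P2: load  L1  bus=[BusRd]  L1: P0=I P1=I P2=S  mem[L1]=40
5. P1: load  L2  bus=[-]  L2: P0=I P1=S P2=S  mem[L2]=60
6. P2: load  L2  bus=[-]  L2: P0=I P1=S P2=S  mem[L2]=60
7. P0: store L2 := 65  bus=[BusRdX]  L2: P0=M P1=I P2=I  mem[L2]=60
8. P2: load  L2  bus=[BusRd,Flush]  L2: P0=S P1=I P2=S  mem[L2]=65
9. P0: store L2 := 35  bus=[BusRdX]  L2: P0=M P1=I P2=I  mem[L2]=65
10. P2: store L0 := 81  bus=[BusRdX]  L0: P0=I P1=I P2=M  mem[L0]=70
11. P1: load  L0  bus=[BusRd,Flush]  L0: P0=I P1=S P2=S  mem[L0]=81
12. P2: load  L2  bus=[BusRd,Flush]  L2: P0=S P1=I P2=S  mem[L2]=35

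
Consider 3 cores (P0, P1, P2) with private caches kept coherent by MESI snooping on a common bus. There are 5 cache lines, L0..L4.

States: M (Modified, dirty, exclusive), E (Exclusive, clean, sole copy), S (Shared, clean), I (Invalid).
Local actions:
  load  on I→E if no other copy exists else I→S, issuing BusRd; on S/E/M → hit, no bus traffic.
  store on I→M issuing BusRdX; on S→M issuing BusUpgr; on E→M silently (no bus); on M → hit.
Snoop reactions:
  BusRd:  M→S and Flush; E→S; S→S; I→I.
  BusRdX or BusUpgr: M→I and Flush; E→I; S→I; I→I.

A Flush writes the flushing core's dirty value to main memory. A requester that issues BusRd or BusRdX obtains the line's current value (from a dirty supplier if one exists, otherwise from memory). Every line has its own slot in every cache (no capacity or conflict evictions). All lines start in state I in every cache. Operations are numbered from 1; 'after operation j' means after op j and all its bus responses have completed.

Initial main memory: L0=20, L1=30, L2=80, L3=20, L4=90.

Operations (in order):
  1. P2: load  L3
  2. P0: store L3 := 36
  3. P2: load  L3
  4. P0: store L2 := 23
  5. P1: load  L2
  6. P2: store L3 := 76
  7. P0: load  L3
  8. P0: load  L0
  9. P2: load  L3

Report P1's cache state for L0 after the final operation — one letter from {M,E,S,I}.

[1] P2: load  L3 | P0:I, P1:I, P2:E(20) | bus: BusRd
[2] P0: store L3 := 36 | P0:M(36), P1:I, P2:I | bus: BusRdX
[3] P2: load  L3 | P0:S(36), P1:I, P2:S(36) | bus: BusRd,Flush
[4] P0: store L2 := 23 | P0:M(23), P1:I, P2:I | bus: BusRdX
[5] P1: load  L2 | P0:S(23), P1:S(23), P2:I | bus: BusRd,Flush
[6] P2: store L3 := 76 | P0:I, P1:I, P2:M(76) | bus: BusUpgr
[7] P0: load  L3 | P0:S(76), P1:I, P2:S(76) | bus: BusRd,Flush
[8] P0: load  L0 | P0:E(20), P1:I, P2:I | bus: BusRd
[9] P2: load  L3 | P0:S(76), P1:I, P2:S(76) | bus: none

state = I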